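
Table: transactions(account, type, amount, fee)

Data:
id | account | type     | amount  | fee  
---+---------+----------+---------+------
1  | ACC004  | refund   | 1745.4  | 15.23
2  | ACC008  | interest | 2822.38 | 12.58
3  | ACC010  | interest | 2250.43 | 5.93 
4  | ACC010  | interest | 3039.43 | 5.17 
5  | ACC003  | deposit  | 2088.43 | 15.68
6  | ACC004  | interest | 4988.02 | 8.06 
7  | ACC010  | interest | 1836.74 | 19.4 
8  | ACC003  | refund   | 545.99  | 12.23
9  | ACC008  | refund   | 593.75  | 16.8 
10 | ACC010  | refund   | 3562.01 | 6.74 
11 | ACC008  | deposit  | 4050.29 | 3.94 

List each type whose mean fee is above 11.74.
SELECT type, AVG(fee)
FROM transactions
GROUP BY type
HAVING AVG(fee) > 11.74

Result:
  refund: avg=12.75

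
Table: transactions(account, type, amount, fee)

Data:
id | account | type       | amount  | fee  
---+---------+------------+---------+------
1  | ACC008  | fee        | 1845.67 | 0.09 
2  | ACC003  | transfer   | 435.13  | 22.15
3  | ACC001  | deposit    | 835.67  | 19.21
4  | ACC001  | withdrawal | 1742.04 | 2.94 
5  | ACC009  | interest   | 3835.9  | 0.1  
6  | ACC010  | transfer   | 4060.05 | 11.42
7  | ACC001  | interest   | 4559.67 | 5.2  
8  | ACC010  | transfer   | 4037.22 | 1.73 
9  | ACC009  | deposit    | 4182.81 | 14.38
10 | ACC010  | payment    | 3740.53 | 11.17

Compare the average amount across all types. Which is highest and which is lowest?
SELECT type, AVG(amount)
FROM transactions
GROUP BY type
ORDER BY AVG(amount)

All groups:
  withdrawal: 1742.04
  fee: 1845.67
  deposit: 2509.24
  transfer: 2844.13
  payment: 3740.53
  interest: 4197.79

Highest: interest (4197.79)
Lowest: withdrawal (1742.04)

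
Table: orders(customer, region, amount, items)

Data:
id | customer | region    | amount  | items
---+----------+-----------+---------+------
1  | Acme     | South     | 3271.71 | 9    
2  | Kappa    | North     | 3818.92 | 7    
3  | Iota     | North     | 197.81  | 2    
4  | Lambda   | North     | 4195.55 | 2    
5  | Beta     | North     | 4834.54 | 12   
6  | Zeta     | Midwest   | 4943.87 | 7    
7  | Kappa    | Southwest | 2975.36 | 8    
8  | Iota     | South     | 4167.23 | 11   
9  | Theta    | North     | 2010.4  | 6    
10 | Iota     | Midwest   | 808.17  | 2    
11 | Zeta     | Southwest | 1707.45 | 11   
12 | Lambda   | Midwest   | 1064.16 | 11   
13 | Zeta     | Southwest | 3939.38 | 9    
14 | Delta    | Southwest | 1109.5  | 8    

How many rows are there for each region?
SELECT region, COUNT(*) as count
FROM orders
GROUP BY region

Result:
  Midwest: 3
  North: 5
  South: 2
  Southwest: 4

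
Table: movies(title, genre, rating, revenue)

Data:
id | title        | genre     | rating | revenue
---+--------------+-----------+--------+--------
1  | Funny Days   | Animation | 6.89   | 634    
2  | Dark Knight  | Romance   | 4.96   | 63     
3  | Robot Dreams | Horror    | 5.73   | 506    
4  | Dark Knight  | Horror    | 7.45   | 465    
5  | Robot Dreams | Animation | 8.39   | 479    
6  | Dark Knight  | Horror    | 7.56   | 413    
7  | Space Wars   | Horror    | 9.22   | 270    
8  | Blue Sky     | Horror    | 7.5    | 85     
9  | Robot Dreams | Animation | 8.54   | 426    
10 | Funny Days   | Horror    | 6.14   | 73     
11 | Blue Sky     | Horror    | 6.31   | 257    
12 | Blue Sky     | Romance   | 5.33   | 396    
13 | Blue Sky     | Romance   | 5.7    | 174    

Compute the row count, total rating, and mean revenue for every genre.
SELECT genre,
       COUNT(*) as cnt,
       SUM(rating) as total_rating,
       AVG(revenue) as avg_revenue
FROM movies
GROUP BY genre

Result:
  Animation: 3 records, 23.82 total rating, 513.00 avg revenue
  Horror: 7 records, 49.91 total rating, 295.57 avg revenue
  Romance: 3 records, 15.99 total rating, 211.00 avg revenue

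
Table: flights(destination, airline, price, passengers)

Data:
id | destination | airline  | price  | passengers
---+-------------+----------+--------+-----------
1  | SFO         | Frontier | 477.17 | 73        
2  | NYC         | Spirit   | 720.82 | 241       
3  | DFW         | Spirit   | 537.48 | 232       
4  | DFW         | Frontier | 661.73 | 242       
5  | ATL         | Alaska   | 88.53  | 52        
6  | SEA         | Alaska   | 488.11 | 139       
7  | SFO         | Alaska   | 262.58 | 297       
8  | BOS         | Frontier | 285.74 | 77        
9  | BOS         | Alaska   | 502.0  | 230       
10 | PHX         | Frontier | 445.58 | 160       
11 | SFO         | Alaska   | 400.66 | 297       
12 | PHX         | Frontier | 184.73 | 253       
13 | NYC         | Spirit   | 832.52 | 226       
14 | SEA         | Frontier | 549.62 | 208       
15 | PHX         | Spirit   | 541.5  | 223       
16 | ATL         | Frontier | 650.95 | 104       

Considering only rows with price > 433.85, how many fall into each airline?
SELECT airline, COUNT(*)
FROM flights
WHERE price > 433.85
GROUP BY airline

Note: WHERE filters rows before grouping.

Result:
  Alaska: 2
  Frontier: 5
  Spirit: 4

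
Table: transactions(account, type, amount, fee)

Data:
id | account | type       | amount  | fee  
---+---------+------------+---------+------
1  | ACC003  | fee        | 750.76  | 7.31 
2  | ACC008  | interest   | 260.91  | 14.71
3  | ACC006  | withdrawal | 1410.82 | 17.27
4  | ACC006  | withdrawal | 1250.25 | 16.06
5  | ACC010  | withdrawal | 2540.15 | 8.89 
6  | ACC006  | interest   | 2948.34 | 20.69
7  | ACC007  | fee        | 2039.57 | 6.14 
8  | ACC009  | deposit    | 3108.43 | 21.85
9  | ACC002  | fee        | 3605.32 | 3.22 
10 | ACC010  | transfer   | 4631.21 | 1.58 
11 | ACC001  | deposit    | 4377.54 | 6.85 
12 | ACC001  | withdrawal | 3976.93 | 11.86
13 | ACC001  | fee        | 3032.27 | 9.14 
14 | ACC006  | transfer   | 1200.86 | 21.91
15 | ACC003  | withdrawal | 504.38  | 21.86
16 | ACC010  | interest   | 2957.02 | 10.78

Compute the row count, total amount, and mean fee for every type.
SELECT type,
       COUNT(*) as cnt,
       SUM(amount) as total_amount,
       AVG(fee) as avg_fee
FROM transactions
GROUP BY type

Result:
  deposit: 2 records, 7485.97 total amount, 14.35 avg fee
  fee: 4 records, 9427.92 total amount, 6.45 avg fee
  interest: 3 records, 6166.27 total amount, 15.39 avg fee
  transfer: 2 records, 5832.07 total amount, 11.75 avg fee
  withdrawal: 5 records, 9682.53 total amount, 15.19 avg fee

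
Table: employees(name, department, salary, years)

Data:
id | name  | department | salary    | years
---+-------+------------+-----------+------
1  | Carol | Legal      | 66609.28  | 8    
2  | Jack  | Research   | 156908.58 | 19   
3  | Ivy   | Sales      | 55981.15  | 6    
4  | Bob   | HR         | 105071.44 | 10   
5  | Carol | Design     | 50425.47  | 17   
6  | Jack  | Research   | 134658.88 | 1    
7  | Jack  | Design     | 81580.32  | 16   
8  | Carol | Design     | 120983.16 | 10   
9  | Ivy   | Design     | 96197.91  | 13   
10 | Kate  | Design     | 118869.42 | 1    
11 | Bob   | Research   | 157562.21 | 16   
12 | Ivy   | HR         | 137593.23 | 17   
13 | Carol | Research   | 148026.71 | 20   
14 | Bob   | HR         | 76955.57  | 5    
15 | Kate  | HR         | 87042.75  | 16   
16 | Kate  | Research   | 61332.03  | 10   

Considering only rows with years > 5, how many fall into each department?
SELECT department, COUNT(*)
FROM employees
WHERE years > 5
GROUP BY department

Note: WHERE filters rows before grouping.

Result:
  Design: 4
  HR: 3
  Legal: 1
  Research: 4
  Sales: 1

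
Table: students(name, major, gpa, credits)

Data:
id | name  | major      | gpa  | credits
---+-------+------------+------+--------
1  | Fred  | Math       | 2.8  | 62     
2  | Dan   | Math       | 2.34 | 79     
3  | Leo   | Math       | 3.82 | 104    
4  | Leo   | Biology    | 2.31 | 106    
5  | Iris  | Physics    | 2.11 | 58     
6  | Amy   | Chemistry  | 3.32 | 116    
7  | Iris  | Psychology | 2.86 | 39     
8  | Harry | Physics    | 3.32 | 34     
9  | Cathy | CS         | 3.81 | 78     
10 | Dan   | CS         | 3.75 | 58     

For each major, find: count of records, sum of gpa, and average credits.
SELECT major,
       COUNT(*) as cnt,
       SUM(gpa) as total_gpa,
       AVG(credits) as avg_credits
FROM students
GROUP BY major

Result:
  Biology: 1 records, 2.31 total gpa, 106.00 avg credits
  CS: 2 records, 7.56 total gpa, 68.00 avg credits
  Chemistry: 1 records, 3.32 total gpa, 116.00 avg credits
  Math: 3 records, 8.96 total gpa, 81.67 avg credits
  Physics: 2 records, 5.43 total gpa, 46.00 avg credits
  Psychology: 1 records, 2.86 total gpa, 39.00 avg credits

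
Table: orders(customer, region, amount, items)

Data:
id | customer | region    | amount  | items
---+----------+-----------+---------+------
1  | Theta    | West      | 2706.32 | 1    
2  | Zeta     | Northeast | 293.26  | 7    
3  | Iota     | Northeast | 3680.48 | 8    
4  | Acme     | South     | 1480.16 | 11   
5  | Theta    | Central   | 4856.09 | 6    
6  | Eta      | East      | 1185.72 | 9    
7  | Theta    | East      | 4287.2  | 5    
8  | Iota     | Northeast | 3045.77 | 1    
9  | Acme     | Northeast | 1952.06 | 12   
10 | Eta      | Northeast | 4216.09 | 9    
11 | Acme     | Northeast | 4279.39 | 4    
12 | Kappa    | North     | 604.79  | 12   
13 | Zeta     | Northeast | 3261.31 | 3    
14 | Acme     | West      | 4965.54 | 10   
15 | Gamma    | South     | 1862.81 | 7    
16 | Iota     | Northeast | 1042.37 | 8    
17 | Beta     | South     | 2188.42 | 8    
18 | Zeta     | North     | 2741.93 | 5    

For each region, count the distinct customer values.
SELECT region, COUNT(DISTINCT customer)
FROM orders
GROUP BY region

Result:
  Central: 1 distinct
  East: 2 distinct
  North: 2 distinct
  Northeast: 4 distinct
  South: 3 distinct
  West: 2 distinct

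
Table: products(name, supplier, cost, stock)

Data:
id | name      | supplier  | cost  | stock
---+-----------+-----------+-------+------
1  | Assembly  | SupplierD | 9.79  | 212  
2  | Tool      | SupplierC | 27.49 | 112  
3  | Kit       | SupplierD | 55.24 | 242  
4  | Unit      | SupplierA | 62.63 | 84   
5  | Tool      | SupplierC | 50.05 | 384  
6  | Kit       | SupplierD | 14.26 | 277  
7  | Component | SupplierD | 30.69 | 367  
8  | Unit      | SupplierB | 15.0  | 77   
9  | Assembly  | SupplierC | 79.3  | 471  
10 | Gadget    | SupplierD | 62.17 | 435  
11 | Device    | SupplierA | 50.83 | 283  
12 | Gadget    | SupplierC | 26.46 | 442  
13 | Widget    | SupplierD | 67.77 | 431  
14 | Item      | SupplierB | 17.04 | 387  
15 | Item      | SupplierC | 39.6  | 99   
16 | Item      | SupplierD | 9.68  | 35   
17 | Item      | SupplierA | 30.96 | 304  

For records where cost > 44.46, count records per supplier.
SELECT supplier, COUNT(*)
FROM products
WHERE cost > 44.46
GROUP BY supplier

Note: WHERE filters rows before grouping.

Result:
  SupplierA: 2
  SupplierC: 2
  SupplierD: 3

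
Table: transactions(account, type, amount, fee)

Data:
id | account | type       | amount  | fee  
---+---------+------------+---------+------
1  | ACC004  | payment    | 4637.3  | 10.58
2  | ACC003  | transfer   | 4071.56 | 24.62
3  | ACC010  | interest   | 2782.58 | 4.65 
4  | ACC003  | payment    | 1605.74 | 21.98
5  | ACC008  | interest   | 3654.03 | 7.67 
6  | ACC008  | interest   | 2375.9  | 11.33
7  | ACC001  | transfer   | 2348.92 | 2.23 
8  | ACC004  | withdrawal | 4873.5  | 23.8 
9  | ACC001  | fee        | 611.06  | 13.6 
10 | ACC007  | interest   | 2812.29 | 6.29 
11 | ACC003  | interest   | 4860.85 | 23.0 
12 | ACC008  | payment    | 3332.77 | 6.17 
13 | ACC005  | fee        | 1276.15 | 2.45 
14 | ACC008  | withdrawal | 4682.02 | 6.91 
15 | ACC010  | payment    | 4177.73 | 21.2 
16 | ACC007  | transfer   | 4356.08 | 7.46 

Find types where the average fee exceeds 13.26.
SELECT type, AVG(fee)
FROM transactions
GROUP BY type
HAVING AVG(fee) > 13.26

Result:
  payment: avg=14.98
  withdrawal: avg=15.36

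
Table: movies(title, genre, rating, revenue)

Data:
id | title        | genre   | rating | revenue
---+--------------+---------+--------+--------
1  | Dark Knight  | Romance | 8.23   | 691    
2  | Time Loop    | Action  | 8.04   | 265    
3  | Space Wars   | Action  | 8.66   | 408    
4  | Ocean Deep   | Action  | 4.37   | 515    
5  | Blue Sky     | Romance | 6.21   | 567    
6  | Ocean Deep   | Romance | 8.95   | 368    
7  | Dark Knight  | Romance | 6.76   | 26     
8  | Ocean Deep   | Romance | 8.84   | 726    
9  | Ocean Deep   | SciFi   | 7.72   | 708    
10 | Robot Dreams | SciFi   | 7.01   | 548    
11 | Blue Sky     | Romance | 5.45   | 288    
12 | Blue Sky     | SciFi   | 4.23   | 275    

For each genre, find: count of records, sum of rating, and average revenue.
SELECT genre,
       COUNT(*) as cnt,
       SUM(rating) as total_rating,
       AVG(revenue) as avg_revenue
FROM movies
GROUP BY genre

Result:
  Action: 3 records, 21.07 total rating, 396.00 avg revenue
  Romance: 6 records, 44.44 total rating, 444.33 avg revenue
  SciFi: 3 records, 18.96 total rating, 510.33 avg revenue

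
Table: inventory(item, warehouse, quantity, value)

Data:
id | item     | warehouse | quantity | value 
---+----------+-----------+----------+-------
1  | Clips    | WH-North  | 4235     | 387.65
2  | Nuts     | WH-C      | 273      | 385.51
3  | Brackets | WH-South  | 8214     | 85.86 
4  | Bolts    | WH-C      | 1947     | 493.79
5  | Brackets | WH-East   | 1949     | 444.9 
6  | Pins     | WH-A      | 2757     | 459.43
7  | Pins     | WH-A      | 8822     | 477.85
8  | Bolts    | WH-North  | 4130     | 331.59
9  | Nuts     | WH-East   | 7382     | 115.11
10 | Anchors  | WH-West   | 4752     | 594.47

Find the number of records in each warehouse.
SELECT warehouse, COUNT(*) as count
FROM inventory
GROUP BY warehouse

Result:
  WH-A: 2
  WH-C: 2
  WH-East: 2
  WH-North: 2
  WH-South: 1
  WH-West: 1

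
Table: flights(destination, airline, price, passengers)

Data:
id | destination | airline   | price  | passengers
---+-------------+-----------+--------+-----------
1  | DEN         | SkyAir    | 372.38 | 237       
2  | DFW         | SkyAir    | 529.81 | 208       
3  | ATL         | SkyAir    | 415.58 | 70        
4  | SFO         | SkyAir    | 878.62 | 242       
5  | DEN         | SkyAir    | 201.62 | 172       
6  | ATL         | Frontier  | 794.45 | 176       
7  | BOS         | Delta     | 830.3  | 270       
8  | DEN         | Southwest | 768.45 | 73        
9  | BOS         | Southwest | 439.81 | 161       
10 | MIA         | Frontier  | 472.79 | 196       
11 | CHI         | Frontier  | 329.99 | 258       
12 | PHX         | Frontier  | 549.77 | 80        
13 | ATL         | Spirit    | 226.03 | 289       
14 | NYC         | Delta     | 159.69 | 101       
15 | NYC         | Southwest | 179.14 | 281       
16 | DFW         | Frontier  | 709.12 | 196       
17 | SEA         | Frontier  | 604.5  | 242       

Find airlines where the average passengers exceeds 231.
SELECT airline, AVG(passengers)
FROM flights
GROUP BY airline
HAVING AVG(passengers) > 231

Result:
  Spirit: avg=289.00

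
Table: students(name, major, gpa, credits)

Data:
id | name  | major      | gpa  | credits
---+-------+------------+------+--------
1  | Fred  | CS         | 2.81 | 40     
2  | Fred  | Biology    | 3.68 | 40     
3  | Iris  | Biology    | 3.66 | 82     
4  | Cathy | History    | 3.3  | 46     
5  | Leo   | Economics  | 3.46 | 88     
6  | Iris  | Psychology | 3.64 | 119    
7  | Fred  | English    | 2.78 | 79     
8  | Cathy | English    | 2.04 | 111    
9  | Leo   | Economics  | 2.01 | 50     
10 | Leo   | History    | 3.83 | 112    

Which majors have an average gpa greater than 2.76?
SELECT major, AVG(gpa)
FROM students
GROUP BY major
HAVING AVG(gpa) > 2.76

Result:
  Biology: avg=3.67
  CS: avg=2.81
  History: avg=3.57
  Psychology: avg=3.64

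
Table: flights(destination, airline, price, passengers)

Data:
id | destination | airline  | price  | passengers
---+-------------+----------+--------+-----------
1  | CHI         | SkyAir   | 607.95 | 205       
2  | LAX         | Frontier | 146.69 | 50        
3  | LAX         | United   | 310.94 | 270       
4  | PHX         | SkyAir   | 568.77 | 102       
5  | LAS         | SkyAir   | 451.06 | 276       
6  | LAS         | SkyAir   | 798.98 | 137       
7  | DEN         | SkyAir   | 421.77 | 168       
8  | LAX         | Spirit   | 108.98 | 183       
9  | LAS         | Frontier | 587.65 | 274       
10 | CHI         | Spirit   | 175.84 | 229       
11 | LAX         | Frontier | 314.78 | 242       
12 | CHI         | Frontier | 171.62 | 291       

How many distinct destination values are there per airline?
SELECT airline, COUNT(DISTINCT destination)
FROM flights
GROUP BY airline

Result:
  Frontier: 3 distinct
  SkyAir: 4 distinct
  Spirit: 2 distinct
  United: 1 distinct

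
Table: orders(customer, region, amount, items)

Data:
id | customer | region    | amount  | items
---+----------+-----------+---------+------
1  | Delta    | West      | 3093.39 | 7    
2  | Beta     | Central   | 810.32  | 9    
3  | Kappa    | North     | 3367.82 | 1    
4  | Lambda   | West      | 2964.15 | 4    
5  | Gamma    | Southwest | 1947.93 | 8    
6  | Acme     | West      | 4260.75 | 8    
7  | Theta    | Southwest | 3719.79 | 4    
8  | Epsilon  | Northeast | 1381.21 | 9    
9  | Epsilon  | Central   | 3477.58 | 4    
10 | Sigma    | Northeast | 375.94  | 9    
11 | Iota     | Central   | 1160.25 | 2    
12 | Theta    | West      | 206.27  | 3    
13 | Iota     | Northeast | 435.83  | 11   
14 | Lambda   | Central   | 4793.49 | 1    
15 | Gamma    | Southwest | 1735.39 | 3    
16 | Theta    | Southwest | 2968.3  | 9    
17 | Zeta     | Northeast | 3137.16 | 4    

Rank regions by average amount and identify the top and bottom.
SELECT region, AVG(amount)
FROM orders
GROUP BY region
ORDER BY AVG(amount)

All groups:
  Northeast: 1332.54
  Central: 2560.41
  Southwest: 2592.85
  West: 2631.14
  North: 3367.82

Highest: North (3367.82)
Lowest: Northeast (1332.54)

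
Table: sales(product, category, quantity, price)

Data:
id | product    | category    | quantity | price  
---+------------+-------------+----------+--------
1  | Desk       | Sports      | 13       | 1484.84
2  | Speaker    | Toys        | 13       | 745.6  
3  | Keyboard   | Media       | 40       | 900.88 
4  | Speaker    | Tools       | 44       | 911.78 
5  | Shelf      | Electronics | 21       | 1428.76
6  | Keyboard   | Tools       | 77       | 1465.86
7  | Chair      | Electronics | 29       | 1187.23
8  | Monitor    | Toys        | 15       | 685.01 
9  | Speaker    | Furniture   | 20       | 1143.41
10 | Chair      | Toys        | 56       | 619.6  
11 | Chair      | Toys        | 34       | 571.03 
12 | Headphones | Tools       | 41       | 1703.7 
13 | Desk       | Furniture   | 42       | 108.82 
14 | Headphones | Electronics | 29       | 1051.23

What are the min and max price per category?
SELECT category, MIN(price), MAX(price)
FROM sales
GROUP BY category

Result:
  Electronics: min=1051.23, max=1428.76
  Furniture: min=108.82, max=1143.41
  Media: min=900.88, max=900.88
  Sports: min=1484.84, max=1484.84
  Tools: min=911.78, max=1703.70
  Toys: min=571.03, max=745.60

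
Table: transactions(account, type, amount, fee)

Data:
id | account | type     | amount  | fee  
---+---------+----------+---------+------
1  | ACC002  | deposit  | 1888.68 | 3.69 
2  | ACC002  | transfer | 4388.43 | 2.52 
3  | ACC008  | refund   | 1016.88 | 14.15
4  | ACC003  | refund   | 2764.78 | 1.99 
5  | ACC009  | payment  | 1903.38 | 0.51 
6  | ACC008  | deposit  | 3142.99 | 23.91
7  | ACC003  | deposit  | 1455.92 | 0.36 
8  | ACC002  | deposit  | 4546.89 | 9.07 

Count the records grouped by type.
SELECT type, COUNT(*) as count
FROM transactions
GROUP BY type

Result:
  deposit: 4
  payment: 1
  refund: 2
  transfer: 1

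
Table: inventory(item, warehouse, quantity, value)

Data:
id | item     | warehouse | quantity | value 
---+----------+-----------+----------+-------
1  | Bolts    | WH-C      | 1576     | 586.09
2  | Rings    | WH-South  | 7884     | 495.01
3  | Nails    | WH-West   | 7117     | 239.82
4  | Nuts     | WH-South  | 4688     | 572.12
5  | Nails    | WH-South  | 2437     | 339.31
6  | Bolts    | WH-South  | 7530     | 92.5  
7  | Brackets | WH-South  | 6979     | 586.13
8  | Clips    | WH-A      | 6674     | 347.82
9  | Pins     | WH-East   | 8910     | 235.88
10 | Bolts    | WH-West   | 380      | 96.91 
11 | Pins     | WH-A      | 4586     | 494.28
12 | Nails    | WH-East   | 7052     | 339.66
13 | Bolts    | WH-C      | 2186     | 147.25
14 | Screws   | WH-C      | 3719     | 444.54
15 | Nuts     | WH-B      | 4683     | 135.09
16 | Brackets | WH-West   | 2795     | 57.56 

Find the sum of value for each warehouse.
SELECT warehouse, SUM(value) as result
FROM inventory
GROUP BY warehouse

Result:
  WH-A: 842.10
  WH-B: 135.09
  WH-C: 1177.88
  WH-East: 575.54
  WH-South: 2085.07
  WH-West: 394.29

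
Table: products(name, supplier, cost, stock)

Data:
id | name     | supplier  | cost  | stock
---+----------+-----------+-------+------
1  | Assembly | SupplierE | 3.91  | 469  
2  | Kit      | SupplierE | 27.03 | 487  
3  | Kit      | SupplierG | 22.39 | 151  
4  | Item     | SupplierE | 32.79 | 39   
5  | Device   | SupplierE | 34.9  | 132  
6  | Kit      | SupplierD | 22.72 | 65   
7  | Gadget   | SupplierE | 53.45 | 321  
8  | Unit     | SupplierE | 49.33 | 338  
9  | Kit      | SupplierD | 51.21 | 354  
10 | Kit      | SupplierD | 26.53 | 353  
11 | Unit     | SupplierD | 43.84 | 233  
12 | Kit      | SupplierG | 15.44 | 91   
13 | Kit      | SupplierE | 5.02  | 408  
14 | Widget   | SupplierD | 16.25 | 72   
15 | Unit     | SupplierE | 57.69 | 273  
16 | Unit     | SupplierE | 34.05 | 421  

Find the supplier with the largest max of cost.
SELECT supplier, MAX(cost) as val
FROM products
GROUP BY supplier
ORDER BY val DESC
LIMIT 1

Result: SupplierE with max(cost) = 57.69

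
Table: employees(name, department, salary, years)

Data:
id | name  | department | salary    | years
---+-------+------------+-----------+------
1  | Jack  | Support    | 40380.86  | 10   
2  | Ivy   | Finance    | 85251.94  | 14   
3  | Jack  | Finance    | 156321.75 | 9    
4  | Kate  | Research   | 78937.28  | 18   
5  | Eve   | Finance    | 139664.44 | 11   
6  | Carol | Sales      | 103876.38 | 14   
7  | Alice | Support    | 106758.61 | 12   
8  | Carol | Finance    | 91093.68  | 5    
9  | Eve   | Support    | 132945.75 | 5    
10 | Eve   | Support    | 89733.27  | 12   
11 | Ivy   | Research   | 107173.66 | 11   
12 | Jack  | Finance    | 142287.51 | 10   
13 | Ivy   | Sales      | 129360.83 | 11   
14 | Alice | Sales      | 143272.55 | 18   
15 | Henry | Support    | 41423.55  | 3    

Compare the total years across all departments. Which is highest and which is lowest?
SELECT department, SUM(years)
FROM employees
GROUP BY department
ORDER BY SUM(years)

All groups:
  Research: 29
  Support: 42
  Sales: 43
  Finance: 49

Highest: Finance (49)
Lowest: Research (29)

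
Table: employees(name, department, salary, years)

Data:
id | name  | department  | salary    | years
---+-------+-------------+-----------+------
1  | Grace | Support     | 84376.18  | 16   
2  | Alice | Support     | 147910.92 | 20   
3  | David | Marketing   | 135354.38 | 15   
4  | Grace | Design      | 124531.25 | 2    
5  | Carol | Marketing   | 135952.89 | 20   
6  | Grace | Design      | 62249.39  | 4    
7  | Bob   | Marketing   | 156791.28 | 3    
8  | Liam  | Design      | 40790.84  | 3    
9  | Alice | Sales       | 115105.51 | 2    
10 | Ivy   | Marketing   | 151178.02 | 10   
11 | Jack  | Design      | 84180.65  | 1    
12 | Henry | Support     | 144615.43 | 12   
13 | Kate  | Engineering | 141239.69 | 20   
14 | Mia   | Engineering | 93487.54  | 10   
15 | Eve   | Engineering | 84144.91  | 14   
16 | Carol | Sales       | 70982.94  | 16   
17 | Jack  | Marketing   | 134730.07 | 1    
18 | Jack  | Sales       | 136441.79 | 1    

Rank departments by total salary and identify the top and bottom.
SELECT department, SUM(salary)
FROM employees
GROUP BY department
ORDER BY SUM(salary)

All groups:
  Design: 311752.13
  Engineering: 318872.14
  Sales: 322530.24
  Support: 376902.53
  Marketing: 714006.64

Highest: Marketing (714006.64)
Lowest: Design (311752.13)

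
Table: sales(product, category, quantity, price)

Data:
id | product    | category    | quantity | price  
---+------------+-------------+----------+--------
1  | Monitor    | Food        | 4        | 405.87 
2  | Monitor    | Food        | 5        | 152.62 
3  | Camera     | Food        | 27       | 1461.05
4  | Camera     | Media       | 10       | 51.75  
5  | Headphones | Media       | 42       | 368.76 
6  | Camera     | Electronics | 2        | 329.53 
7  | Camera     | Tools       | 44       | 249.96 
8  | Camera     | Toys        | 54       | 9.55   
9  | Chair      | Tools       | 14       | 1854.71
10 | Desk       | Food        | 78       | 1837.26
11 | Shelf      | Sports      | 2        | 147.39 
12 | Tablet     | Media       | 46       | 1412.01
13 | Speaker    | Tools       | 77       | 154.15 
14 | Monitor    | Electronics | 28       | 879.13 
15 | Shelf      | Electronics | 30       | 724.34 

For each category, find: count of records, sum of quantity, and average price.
SELECT category,
       COUNT(*) as cnt,
       SUM(quantity) as total_quantity,
       AVG(price) as avg_price
FROM sales
GROUP BY category

Result:
  Electronics: 3 records, 60 total quantity, 644.33 avg price
  Food: 4 records, 114 total quantity, 964.20 avg price
  Media: 3 records, 98 total quantity, 610.84 avg price
  Sports: 1 records, 2 total quantity, 147.39 avg price
  Tools: 3 records, 135 total quantity, 752.94 avg price
  Toys: 1 records, 54 total quantity, 9.55 avg price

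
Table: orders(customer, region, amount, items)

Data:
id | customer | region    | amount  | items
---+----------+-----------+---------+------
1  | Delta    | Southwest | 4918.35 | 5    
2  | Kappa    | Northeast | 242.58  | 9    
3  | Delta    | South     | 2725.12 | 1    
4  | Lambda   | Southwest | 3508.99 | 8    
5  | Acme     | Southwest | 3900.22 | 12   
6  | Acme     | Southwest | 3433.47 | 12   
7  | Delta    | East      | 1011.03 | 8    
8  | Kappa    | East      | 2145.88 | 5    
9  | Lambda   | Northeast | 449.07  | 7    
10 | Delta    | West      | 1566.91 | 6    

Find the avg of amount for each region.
SELECT region, AVG(amount) as result
FROM orders
GROUP BY region

Result:
  East: 1578.46
  Northeast: 345.83
  South: 2725.12
  Southwest: 3940.26
  West: 1566.91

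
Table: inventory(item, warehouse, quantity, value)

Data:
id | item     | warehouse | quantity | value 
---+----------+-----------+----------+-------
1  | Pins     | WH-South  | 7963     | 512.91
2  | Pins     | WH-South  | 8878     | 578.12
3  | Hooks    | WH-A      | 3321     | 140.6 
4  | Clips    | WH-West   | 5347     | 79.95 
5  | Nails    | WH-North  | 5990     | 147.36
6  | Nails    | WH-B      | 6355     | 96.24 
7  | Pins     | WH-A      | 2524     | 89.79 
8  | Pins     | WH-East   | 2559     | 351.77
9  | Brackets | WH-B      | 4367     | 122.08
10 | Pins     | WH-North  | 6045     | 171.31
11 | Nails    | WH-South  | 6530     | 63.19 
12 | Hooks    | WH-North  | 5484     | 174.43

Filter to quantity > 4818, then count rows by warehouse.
SELECT warehouse, COUNT(*)
FROM inventory
WHERE quantity > 4818
GROUP BY warehouse

Note: WHERE filters rows before grouping.

Result:
  WH-B: 1
  WH-North: 3
  WH-South: 3
  WH-West: 1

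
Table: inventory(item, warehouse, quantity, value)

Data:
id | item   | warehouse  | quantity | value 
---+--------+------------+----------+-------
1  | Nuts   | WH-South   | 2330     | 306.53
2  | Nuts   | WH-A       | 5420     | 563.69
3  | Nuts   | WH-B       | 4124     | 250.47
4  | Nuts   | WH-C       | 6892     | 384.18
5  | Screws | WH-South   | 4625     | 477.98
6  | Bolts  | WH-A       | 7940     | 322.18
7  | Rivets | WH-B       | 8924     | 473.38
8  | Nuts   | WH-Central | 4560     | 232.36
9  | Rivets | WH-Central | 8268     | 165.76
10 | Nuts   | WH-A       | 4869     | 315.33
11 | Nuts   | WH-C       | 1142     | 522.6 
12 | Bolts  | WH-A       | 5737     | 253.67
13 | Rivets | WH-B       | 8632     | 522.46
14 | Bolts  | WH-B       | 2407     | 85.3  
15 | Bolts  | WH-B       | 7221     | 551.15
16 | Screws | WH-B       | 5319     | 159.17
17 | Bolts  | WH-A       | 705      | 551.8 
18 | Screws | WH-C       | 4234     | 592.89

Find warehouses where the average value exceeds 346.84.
SELECT warehouse, AVG(value)
FROM inventory
GROUP BY warehouse
HAVING AVG(value) > 346.84

Result:
  WH-A: avg=401.33
  WH-C: avg=499.89
  WH-South: avg=392.26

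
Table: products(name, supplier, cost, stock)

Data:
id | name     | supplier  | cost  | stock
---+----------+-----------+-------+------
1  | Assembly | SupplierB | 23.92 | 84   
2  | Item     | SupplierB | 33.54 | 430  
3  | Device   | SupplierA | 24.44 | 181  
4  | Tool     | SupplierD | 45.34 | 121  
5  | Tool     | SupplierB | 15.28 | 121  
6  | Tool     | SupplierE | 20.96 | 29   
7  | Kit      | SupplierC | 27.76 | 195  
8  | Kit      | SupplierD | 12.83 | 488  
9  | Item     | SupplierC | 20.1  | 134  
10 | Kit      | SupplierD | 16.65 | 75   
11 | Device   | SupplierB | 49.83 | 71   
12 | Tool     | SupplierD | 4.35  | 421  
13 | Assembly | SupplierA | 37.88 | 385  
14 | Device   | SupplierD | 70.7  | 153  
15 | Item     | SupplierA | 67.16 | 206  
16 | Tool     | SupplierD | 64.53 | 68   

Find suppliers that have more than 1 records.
SELECT supplier, COUNT(*) as cnt
FROM products
GROUP BY supplier
HAVING COUNT(*) > 1

Result:
  SupplierA: 3
  SupplierB: 4
  SupplierC: 2
  SupplierD: 6

Note: HAVING filters groups after aggregation, WHERE filters rows before.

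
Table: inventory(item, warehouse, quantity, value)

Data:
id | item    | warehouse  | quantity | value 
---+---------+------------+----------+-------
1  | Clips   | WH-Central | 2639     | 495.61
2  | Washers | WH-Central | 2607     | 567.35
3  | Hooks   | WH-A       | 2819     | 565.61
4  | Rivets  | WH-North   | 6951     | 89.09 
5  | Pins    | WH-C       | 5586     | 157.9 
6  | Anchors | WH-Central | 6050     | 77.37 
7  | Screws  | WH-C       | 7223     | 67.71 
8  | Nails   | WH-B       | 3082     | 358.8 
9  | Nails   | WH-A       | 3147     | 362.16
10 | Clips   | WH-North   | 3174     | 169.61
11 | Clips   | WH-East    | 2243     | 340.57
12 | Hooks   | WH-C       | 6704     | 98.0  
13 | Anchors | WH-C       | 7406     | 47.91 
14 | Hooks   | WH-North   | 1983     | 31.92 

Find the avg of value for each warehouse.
SELECT warehouse, AVG(value) as result
FROM inventory
GROUP BY warehouse

Result:
  WH-A: 463.89
  WH-B: 358.80
  WH-C: 92.88
  WH-Central: 380.11
  WH-East: 340.57
  WH-North: 96.87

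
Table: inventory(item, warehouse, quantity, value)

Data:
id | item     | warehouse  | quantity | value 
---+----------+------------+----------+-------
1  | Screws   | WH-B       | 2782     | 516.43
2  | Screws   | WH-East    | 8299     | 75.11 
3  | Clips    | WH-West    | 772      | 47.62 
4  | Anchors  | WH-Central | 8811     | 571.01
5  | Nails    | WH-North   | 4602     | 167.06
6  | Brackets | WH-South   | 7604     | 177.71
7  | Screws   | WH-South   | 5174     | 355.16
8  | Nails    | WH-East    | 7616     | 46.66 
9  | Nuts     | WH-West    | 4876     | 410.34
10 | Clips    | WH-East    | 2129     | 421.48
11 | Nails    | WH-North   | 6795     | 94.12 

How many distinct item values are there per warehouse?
SELECT warehouse, COUNT(DISTINCT item)
FROM inventory
GROUP BY warehouse

Result:
  WH-B: 1 distinct
  WH-Central: 1 distinct
  WH-East: 3 distinct
  WH-North: 1 distinct
  WH-South: 2 distinct
  WH-West: 2 distinct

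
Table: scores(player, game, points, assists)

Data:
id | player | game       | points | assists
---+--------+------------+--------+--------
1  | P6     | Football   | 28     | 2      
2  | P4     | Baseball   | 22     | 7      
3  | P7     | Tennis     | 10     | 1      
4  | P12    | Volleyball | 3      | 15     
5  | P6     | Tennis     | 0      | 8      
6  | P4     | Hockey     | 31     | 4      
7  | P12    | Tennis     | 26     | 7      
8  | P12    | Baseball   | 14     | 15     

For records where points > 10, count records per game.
SELECT game, COUNT(*)
FROM scores
WHERE points > 10
GROUP BY game

Note: WHERE filters rows before grouping.

Result:
  Baseball: 2
  Football: 1
  Hockey: 1
  Tennis: 1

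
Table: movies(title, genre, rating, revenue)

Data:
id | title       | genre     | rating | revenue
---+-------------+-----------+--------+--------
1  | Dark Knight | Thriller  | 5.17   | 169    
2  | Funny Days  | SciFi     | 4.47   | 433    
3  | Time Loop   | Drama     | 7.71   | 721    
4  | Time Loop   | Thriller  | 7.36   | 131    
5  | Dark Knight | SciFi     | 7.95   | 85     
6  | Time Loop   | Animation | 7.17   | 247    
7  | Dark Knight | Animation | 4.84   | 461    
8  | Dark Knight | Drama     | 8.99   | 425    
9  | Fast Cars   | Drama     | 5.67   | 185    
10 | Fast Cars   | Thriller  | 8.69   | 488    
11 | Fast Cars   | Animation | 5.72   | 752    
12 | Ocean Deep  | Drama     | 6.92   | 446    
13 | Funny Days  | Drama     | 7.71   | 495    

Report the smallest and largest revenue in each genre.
SELECT genre, MIN(revenue), MAX(revenue)
FROM movies
GROUP BY genre

Result:
  Animation: min=247, max=752
  Drama: min=185, max=721
  SciFi: min=85, max=433
  Thriller: min=131, max=488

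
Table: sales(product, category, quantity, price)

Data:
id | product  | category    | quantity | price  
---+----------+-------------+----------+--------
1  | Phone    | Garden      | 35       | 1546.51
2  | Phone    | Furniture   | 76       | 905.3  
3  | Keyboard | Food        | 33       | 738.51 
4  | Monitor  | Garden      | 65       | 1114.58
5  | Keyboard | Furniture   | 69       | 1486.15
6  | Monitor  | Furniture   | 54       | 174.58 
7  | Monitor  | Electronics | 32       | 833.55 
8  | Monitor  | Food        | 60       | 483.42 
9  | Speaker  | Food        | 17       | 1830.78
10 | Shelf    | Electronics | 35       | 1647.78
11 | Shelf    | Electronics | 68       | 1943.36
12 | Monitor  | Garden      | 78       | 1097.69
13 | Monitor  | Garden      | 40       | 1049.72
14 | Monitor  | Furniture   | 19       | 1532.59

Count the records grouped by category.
SELECT category, COUNT(*) as count
FROM sales
GROUP BY category

Result:
  Electronics: 3
  Food: 3
  Furniture: 4
  Garden: 4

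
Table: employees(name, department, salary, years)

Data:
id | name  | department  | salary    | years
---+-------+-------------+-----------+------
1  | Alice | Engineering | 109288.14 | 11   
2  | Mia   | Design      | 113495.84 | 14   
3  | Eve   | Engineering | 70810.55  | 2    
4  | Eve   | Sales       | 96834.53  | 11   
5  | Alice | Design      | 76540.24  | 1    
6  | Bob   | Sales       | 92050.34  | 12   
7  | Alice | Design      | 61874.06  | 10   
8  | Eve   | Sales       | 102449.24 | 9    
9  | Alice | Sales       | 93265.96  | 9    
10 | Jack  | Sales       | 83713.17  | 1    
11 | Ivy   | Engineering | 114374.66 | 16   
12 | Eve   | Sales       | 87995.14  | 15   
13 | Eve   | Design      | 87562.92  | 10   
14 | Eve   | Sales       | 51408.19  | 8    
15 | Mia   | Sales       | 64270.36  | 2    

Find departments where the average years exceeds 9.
SELECT department, AVG(years)
FROM employees
GROUP BY department
HAVING AVG(years) > 9

Result:
  Engineering: avg=9.67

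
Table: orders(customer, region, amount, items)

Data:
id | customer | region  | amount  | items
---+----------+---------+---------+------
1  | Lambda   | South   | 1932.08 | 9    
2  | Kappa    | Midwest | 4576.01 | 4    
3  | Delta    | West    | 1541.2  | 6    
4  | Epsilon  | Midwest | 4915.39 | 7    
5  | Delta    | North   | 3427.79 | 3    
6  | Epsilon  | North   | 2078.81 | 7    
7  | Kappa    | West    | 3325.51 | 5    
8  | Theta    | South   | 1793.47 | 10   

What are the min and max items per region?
SELECT region, MIN(items), MAX(items)
FROM orders
GROUP BY region

Result:
  Midwest: min=4, max=7
  North: min=3, max=7
  South: min=9, max=10
  West: min=5, max=6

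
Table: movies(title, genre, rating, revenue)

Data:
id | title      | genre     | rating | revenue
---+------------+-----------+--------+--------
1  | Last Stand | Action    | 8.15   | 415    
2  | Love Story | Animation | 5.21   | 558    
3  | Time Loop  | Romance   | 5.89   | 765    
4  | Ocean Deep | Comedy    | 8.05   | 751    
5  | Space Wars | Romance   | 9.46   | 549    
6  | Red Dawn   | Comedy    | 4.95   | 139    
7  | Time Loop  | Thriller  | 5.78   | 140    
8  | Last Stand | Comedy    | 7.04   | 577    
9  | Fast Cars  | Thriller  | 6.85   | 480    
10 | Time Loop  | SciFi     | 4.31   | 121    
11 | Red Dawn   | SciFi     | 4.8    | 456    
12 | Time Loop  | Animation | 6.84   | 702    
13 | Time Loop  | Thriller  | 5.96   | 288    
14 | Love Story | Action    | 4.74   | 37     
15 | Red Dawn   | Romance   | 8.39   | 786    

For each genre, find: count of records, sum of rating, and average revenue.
SELECT genre,
       COUNT(*) as cnt,
       SUM(rating) as total_rating,
       AVG(revenue) as avg_revenue
FROM movies
GROUP BY genre

Result:
  Action: 2 records, 12.89 total rating, 226.00 avg revenue
  Animation: 2 records, 12.05 total rating, 630.00 avg revenue
  Comedy: 3 records, 20.04 total rating, 489.00 avg revenue
  Romance: 3 records, 23.74 total rating, 700.00 avg revenue
  SciFi: 2 records, 9.11 total rating, 288.50 avg revenue
  Thriller: 3 records, 18.59 total rating, 302.67 avg revenue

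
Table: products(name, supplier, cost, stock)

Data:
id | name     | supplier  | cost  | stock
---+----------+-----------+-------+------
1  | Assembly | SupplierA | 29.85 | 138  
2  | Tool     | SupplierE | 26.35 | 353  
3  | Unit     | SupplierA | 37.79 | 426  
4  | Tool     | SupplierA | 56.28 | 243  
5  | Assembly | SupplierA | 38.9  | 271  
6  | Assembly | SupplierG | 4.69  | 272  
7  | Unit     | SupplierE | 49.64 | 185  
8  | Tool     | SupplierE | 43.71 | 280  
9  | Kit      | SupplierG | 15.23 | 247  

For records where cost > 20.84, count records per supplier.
SELECT supplier, COUNT(*)
FROM products
WHERE cost > 20.84
GROUP BY supplier

Note: WHERE filters rows before grouping.

Result:
  SupplierA: 4
  SupplierE: 3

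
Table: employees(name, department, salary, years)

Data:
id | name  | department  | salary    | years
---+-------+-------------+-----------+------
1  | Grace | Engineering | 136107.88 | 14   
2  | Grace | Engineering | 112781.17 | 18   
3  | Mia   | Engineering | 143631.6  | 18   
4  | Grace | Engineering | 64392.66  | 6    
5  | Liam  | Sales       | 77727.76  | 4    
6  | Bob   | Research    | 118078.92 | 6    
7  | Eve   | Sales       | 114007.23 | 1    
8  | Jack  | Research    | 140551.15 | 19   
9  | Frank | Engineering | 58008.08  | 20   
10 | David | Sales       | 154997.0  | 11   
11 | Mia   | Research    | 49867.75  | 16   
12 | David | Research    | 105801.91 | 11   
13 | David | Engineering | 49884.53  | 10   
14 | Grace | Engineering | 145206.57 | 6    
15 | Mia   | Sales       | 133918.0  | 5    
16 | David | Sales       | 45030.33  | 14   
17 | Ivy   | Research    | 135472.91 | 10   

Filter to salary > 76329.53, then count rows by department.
SELECT department, COUNT(*)
FROM employees
WHERE salary > 76329.53
GROUP BY department

Note: WHERE filters rows before grouping.

Result:
  Engineering: 4
  Research: 4
  Sales: 4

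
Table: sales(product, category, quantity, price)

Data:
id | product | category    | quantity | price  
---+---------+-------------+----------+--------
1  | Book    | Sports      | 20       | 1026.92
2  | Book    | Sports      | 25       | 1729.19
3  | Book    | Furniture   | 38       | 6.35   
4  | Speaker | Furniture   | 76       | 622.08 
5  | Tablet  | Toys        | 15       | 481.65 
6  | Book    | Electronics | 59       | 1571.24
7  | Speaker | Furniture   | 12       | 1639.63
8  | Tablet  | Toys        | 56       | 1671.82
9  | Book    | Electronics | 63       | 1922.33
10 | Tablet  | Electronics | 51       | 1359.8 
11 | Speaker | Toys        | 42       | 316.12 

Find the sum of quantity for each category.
SELECT category, SUM(quantity) as result
FROM sales
GROUP BY category

Result:
  Electronics: 173
  Furniture: 126
  Sports: 45
  Toys: 113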